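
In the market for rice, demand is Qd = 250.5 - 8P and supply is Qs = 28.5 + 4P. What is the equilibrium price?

Set Qd = Qs: 250.5 - 8P = 28.5 + 4P.
222 = 12P, so P* = 18.5.
Q* = 250.5 − 8(18.5) = 102.5.

P* = 18.5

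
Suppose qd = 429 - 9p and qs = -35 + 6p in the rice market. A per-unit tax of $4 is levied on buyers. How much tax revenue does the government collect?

Pre-tax equilibrium: p* = 464/15, q* = 150.6.
Tax on buyers shifts demand to qd = 429 − 9(p + 4) = 393 - 9p.
393 - 9p = -35 + 6p gives seller price ps = 428/15; buyers pay pb = 428/15 + 4 = 488/15.
New quantity: q = 429 − 9(488/15) = 136.2.
Revenue = 4 × 136.2 = 544.8.

Tax revenue = 544.8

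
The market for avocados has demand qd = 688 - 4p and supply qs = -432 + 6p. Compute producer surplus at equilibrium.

Equilibrium: 688 - 4p = -432 + 6p gives p* = 112, q* = 240.
Supply starts at p = 72 (where qs = 0).
PS = ½(112 − 72)(240) = 4800.

Producer surplus = 4800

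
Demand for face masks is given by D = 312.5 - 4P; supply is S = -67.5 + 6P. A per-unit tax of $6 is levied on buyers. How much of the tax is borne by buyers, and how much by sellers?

Pre-tax equilibrium: P* = 38, Q* = 160.5.
Tax on buyers shifts demand to D = 312.5 − 4(P + 6) = 288.5 - 4P.
288.5 - 4P = -67.5 + 6P gives seller price Ps = 35.6; buyers pay Pb = 35.6 + 6 = 41.6.
New quantity: Q = 312.5 − 4(41.6) = 146.1.
Buyer burden = 41.6 − 38 = 3.6; seller burden = 38 − 35.6 = 2.4.

Buyers bear $3.6, sellers bear $2.4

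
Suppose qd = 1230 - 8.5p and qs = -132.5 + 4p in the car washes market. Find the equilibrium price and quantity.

Set qd = qs: 1230 - 8.5p = -132.5 + 4p.
1362.5 = 12.5p, so p* = 109.
q* = 1230 − 8.5(109) = 303.5.

p* = 109, q* = 303.5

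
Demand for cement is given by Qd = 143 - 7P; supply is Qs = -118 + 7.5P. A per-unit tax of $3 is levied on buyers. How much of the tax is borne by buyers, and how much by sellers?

Buyers bear 45/29, sellers bear 42/29

Pre-tax equilibrium: P* = 18, Q* = 17.
Tax on buyers shifts demand to Qd = 143 − 7(P + 3) = 122 - 7P.
122 - 7P = -118 + 7.5P gives seller price Ps = 480/29; buyers pay Pb = 480/29 + 3 = 567/29.
New quantity: Q = 143 − 7(567/29) = 178/29.
Buyer burden = 567/29 − 18 = 45/29; seller burden = 18 − 480/29 = 42/29.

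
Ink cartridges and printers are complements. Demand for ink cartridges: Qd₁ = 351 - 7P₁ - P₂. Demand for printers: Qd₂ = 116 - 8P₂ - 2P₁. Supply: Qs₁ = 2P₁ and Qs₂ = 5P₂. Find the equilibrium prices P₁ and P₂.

P₁ = 4447/115, P₂ = 342/115

Market 1: 351 - 7P₁ - P₂ = 2P₁ → 9P₁ + P₂ = 351.
Market 2: 13P₂ + 2P₁ = 116.
Eliminating P₂: 13×(1) − 1×(2) gives 115P₁ = 4447, so P₁ = 4447/115.
Back-substitute into (2): P₂ = (116 − 2×4447/115) / 13 = 342/115.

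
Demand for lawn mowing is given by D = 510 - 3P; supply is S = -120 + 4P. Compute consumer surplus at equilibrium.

Consumer surplus = 9600

Equilibrium: 510 - 3P = -120 + 4P gives P* = 90, Q* = 240.
Demand choke price (D = 0): P = 170.
CS = ½(170 − 90)(240) = 9600.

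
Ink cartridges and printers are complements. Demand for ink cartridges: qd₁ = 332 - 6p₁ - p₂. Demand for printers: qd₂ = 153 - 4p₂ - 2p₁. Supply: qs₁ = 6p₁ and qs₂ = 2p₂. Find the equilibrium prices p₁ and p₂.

Market 1: 332 - 6p₁ - p₂ = 6p₁ → 12p₁ + p₂ = 332.
Market 2: 6p₂ + 2p₁ = 153.
Eliminating p₂: 6×(1) − 1×(2) gives 70p₁ = 1839, so p₁ = 1839/70.
Back-substitute into (2): p₂ = (153 − 2×1839/70) / 6 = 586/35.

p₁ = 1839/70, p₂ = 586/35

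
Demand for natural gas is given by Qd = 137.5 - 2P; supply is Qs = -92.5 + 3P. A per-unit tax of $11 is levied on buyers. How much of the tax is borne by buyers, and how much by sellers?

Buyers bear $6.6, sellers bear $4.4

Pre-tax equilibrium: P* = 46, Q* = 45.5.
Tax on buyers shifts demand to Qd = 137.5 − 2(P + 11) = 115.5 - 2P.
115.5 - 2P = -92.5 + 3P gives seller price Ps = 41.6; buyers pay Pb = 41.6 + 11 = 52.6.
New quantity: Q = 137.5 − 2(52.6) = 32.3.
Buyer burden = 52.6 − 46 = 6.6; seller burden = 46 − 41.6 = 4.4.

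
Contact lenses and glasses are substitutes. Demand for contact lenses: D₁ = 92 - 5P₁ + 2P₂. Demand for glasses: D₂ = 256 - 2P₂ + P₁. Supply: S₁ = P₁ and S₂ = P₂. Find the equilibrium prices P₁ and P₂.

Market 1: 92 - 5P₁ + 2P₂ = P₁ → 6P₁ - 2P₂ = 92.
Market 2: 3P₂ - P₁ = 256.
Eliminating P₂: 3×(1) + 2×(2) gives 16P₁ = 788, so P₁ = 49.25.
Back-substitute into (2): P₂ = (256 + 1×49.25) / 3 = 101.75.

P₁ = 49.25, P₂ = 101.75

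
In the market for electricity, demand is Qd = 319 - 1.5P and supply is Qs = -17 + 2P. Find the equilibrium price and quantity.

Set Qd = Qs: 319 - 1.5P = -17 + 2P.
336 = 3.5P, so P* = 96.
Q* = 319 − 1.5(96) = 175.

P* = 96, Q* = 175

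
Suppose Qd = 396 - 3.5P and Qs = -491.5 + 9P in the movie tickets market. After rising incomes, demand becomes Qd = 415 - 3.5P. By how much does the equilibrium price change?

Original equilibrium: P* = 71, Q* = 147.5.
New equilibrium: 415 - 3.5P = -491.5 + 9P, so 906.5 = 12.5P and P' = 72.52; Q' = 415 − 3.5(72.52) = 161.18.
Change in price: 72.52 − 71 = 1.52.

ΔP = 1.52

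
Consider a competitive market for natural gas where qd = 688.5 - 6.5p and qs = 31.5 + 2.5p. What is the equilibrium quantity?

Set qd = qs: 688.5 - 6.5p = 31.5 + 2.5p.
657 = 9p, so p* = 73.
q* = 688.5 − 6.5(73) = 214.

q* = 214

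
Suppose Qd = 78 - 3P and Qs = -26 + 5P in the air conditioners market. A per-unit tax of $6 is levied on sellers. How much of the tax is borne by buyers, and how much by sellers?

Pre-tax equilibrium: P* = 13, Q* = 39.
Tax on sellers shifts supply to Qs = -26 + 5(P − 6) = -56 + 5P.
78 - 3P = -56 + 5P gives buyer price Pb = 16.75; sellers receive Ps = 16.75 − 6 = 10.75.
New quantity: Q = 78 − 3(16.75) = 27.75.
Buyer burden = 16.75 − 13 = 3.75; seller burden = 13 − 10.75 = 2.25.

Buyers bear $3.75, sellers bear $2.25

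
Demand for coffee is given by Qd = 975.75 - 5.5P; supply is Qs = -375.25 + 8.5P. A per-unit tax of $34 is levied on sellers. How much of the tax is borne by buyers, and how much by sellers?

Buyers bear 289/14, sellers bear 187/14

Pre-tax equilibrium: P* = 96.5, Q* = 445.
Tax on sellers shifts supply to Qs = -375.25 + 8.5(P − 34) = -664.25 + 8.5P.
975.75 - 5.5P = -664.25 + 8.5P gives buyer price Pb = 820/7; sellers receive Ps = 820/7 − 34 = 582/7.
New quantity: Q = 975.75 − 5.5(820/7) = 9281/28.
Buyer burden = 820/7 − 96.5 = 289/14; seller burden = 96.5 − 582/7 = 187/14.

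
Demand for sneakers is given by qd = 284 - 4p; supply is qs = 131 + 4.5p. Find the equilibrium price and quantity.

p* = 18, q* = 212

Set qd = qs: 284 - 4p = 131 + 4.5p.
153 = 8.5p, so p* = 18.
q* = 284 − 4(18) = 212.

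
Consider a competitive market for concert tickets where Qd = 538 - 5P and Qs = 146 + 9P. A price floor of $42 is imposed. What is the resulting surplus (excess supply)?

Equilibrium price would be P* = 28, so the floor at 42 binds.
At P = 42: Qd = 328, Qs = 524.
Surplus = 524 − 328 = 196.

Surplus = 196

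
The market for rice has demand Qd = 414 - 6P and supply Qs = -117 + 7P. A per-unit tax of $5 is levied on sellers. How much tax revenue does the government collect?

Pre-tax equilibrium: P* = 531/13, Q* = 2196/13.
Tax on sellers shifts supply to Qs = -117 + 7(P − 5) = -152 + 7P.
414 - 6P = -152 + 7P gives buyer price Pb = 566/13; sellers receive Ps = 566/13 − 5 = 501/13.
New quantity: Q = 414 − 6(566/13) = 1986/13.
Revenue = 5 × 1986/13 = 9930/13.

Tax revenue = 9930/13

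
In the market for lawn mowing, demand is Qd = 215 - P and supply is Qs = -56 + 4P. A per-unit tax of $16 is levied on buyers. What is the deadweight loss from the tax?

Deadweight loss = 102.4

Pre-tax equilibrium: P* = 54.2, Q* = 160.8.
Tax on buyers shifts demand to Qd = 215 − 1(P + 16) = 199 - P.
199 - P = -56 + 4P gives seller price Ps = 51; buyers pay Pb = 51 + 16 = 67.
New quantity: Q = 215 − 1(67) = 148.
DWL = ½ × 16 × (160.8 − 148) = 102.4.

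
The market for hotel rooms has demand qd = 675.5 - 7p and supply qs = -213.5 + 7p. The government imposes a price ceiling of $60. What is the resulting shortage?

Equilibrium price would be p* = 63.5, so the ceiling at 60 binds.
At p = 60: qd = 675.5 − 7(60) = 255.5, qs = -213.5 + 7(60) = 206.5.
Shortage = 255.5 − 206.5 = 49.

Shortage = 49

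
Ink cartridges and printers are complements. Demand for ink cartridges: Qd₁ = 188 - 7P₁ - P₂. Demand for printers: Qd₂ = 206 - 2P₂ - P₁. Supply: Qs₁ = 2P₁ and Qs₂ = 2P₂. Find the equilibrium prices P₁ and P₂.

Market 1: 188 - 7P₁ - P₂ = 2P₁ → 9P₁ + P₂ = 188.
Market 2: 4P₂ + P₁ = 206.
Eliminating P₂: 4×(1) − 1×(2) gives 35P₁ = 546, so P₁ = 15.6.
Back-substitute into (2): P₂ = (206 − 1×15.6) / 4 = 47.6.

P₁ = 15.6, P₂ = 47.6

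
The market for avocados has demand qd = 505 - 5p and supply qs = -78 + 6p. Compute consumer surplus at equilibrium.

Equilibrium: 505 - 5p = -78 + 6p gives p* = 53, q* = 240.
Demand choke price (qd = 0): p = 101.
CS = ½(101 − 53)(240) = 5760.

Consumer surplus = 5760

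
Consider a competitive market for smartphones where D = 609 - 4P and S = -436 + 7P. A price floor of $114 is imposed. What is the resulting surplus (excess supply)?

Surplus = 209

Equilibrium price would be P* = 95, so the floor at 114 binds.
At P = 114: D = 153, S = 362.
Surplus = 362 − 153 = 209.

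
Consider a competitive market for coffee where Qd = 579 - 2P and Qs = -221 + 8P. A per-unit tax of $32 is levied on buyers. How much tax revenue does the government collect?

Pre-tax equilibrium: P* = 80, Q* = 419.
Tax on buyers shifts demand to Qd = 579 − 2(P + 32) = 515 - 2P.
515 - 2P = -221 + 8P gives seller price Ps = 73.6; buyers pay Pb = 73.6 + 32 = 105.6.
New quantity: Q = 579 − 2(105.6) = 367.8.
Revenue = 32 × 367.8 = 11769.6.

Tax revenue = 11769.6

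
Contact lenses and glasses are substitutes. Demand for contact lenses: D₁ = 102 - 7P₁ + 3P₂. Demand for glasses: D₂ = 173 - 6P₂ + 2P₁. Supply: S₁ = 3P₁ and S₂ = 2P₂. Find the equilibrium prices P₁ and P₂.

Market 1: 102 - 7P₁ + 3P₂ = 3P₁ → 10P₁ - 3P₂ = 102.
Market 2: 8P₂ - 2P₁ = 173.
Eliminating P₂: 8×(1) + 3×(2) gives 74P₁ = 1335, so P₁ = 1335/74.
Back-substitute into (2): P₂ = (173 + 2×1335/74) / 8 = 967/37.

P₁ = 1335/74, P₂ = 967/37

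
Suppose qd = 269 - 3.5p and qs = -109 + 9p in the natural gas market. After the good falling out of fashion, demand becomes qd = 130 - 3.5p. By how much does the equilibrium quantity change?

Δq = -100.08

Original equilibrium: p* = 30.24, q* = 163.16.
New equilibrium: 130 - 3.5p = -109 + 9p, so 239 = 12.5p and p' = 19.12; q' = 130 − 3.5(19.12) = 63.08.
Change in quantity: 63.08 − 163.16 = -100.08.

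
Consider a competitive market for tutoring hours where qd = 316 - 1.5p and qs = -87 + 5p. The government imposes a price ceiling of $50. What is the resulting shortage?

Equilibrium price would be p* = 62, so the ceiling at 50 binds.
At p = 50: qd = 316 − 1.5(50) = 241, qs = -87 + 5(50) = 163.
Shortage = 241 − 163 = 78.

Shortage = 78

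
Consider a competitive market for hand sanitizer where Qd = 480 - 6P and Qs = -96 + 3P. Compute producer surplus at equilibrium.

Equilibrium: 480 - 6P = -96 + 3P gives P* = 64, Q* = 96.
Supply starts at P = 32 (where Qs = 0).
PS = ½(64 − 32)(96) = 1536.

Producer surplus = 1536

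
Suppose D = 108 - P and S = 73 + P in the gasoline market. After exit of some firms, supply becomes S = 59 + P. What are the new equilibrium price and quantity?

Original equilibrium: P* = 17.5, Q* = 90.5.
New equilibrium: 108 - P = 59 + P, so 49 = 2P and P' = 24.5; Q' = 108 − 1(24.5) = 83.5.

P' = 24.5, Q' = 83.5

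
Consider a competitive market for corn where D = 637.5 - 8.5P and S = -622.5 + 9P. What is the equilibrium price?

Set D = S: 637.5 - 8.5P = -622.5 + 9P.
1260 = 17.5P, so P* = 72.
Q* = 637.5 − 8.5(72) = 25.5.

P* = 72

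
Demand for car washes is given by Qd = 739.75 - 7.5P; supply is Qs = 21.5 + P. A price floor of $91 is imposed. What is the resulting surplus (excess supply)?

Surplus = 55.25

Equilibrium price would be P* = 84.5, so the floor at 91 binds.
At P = 91: Qd = 57.25, Qs = 112.5.
Surplus = 112.5 − 57.25 = 55.25.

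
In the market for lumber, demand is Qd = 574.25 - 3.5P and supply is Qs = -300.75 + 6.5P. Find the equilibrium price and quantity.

Set Qd = Qs: 574.25 - 3.5P = -300.75 + 6.5P.
875 = 10P, so P* = 87.5.
Q* = 574.25 − 3.5(87.5) = 268.

P* = 87.5, Q* = 268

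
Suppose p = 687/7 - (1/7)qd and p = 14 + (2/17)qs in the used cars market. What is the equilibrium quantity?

q* = 323

Set the two price expressions equal: 687/7 - (1/7)q = 14 + (2/17)q.
589/7 = (31/119)q, so q* = 323.
p* = 687/7 − (1/7)(323) = 52.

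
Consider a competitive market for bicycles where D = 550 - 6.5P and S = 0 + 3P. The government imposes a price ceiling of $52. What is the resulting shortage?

Shortage = 56

Equilibrium price would be P* = 1100/19, so the ceiling at 52 binds.
At P = 52: D = 550 − 6.5(52) = 212, S = 0 + 3(52) = 156.
Shortage = 212 − 156 = 56.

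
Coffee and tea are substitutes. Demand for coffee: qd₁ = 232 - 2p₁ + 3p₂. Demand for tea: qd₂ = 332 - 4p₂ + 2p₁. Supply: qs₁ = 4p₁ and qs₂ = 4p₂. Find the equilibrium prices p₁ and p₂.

Market 1: 232 - 2p₁ + 3p₂ = 4p₁ → 6p₁ - 3p₂ = 232.
Market 2: 8p₂ - 2p₁ = 332.
Eliminating p₂: 8×(1) + 3×(2) gives 42p₁ = 2852, so p₁ = 1426/21.
Back-substitute into (2): p₂ = (332 + 2×1426/21) / 8 = 1228/21.

p₁ = 1426/21, p₂ = 1228/21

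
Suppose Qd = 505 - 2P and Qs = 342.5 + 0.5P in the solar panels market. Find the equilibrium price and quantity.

Set Qd = Qs: 505 - 2P = 342.5 + 0.5P.
162.5 = 2.5P, so P* = 65.
Q* = 505 − 2(65) = 375.

P* = 65, Q* = 375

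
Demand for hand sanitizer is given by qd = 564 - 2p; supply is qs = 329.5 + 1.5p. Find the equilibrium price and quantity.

p* = 67, q* = 430

Set qd = qs: 564 - 2p = 329.5 + 1.5p.
234.5 = 3.5p, so p* = 67.
q* = 564 − 2(67) = 430.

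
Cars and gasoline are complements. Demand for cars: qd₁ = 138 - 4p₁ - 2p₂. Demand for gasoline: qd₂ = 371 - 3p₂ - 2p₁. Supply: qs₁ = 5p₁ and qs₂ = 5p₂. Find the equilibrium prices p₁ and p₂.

p₁ = 181/34, p₂ = 3063/68

Market 1: 138 - 4p₁ - 2p₂ = 5p₁ → 9p₁ + 2p₂ = 138.
Market 2: 8p₂ + 2p₁ = 371.
Eliminating p₂: 8×(1) − 2×(2) gives 68p₁ = 362, so p₁ = 181/34.
Back-substitute into (2): p₂ = (371 − 2×181/34) / 8 = 3063/68.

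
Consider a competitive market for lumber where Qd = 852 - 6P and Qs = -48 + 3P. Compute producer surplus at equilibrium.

Producer surplus = 10584

Equilibrium: 852 - 6P = -48 + 3P gives P* = 100, Q* = 252.
Supply starts at P = 16 (where Qs = 0).
PS = ½(100 − 16)(252) = 10584.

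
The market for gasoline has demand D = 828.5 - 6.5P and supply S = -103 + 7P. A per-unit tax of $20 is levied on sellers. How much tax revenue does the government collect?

Tax revenue = 168800/27

Pre-tax equilibrium: P* = 69, Q* = 380.
Tax on sellers shifts supply to S = -103 + 7(P − 20) = -243 + 7P.
828.5 - 6.5P = -243 + 7P gives buyer price Pb = 2143/27; sellers receive Ps = 2143/27 − 20 = 1603/27.
New quantity: Q = 828.5 − 6.5(2143/27) = 8440/27.
Revenue = 20 × 8440/27 = 168800/27.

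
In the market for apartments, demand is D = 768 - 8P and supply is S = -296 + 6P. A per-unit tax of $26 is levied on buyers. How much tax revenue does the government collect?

Tax revenue = 12896/7

Pre-tax equilibrium: P* = 76, Q* = 160.
Tax on buyers shifts demand to D = 768 − 8(P + 26) = 560 - 8P.
560 - 8P = -296 + 6P gives seller price Ps = 428/7; buyers pay Pb = 428/7 + 26 = 610/7.
New quantity: Q = 768 − 8(610/7) = 496/7.
Revenue = 26 × 496/7 = 12896/7.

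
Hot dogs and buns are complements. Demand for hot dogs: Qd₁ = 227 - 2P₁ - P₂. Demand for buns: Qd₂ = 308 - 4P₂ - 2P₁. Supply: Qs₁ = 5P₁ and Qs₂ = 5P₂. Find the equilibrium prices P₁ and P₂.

P₁ = 1735/61, P₂ = 1702/61

Market 1: 227 - 2P₁ - P₂ = 5P₁ → 7P₁ + P₂ = 227.
Market 2: 9P₂ + 2P₁ = 308.
Eliminating P₂: 9×(1) − 1×(2) gives 61P₁ = 1735, so P₁ = 1735/61.
Back-substitute into (2): P₂ = (308 − 2×1735/61) / 9 = 1702/61.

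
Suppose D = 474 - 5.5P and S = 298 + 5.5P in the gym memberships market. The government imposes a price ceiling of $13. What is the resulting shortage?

Equilibrium price would be P* = 16, so the ceiling at 13 binds.
At P = 13: D = 474 − 5.5(13) = 402.5, S = 298 + 5.5(13) = 369.5.
Shortage = 402.5 − 369.5 = 33.

Shortage = 33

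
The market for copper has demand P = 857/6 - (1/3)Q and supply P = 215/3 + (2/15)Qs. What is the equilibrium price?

P* = 92

Set the two price expressions equal: 857/6 - (1/3)Q = 215/3 + (2/15)Q.
427/6 = (7/15)Q, so Q* = 152.5.
P* = 857/6 − (1/3)(152.5) = 92.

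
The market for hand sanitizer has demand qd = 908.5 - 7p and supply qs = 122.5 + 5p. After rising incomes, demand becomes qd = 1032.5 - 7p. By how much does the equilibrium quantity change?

Original equilibrium: p* = 65.5, q* = 450.
New equilibrium: 1032.5 - 7p = 122.5 + 5p, so 910 = 12p and p' = 455/6; q' = 1032.5 − 7(455/6) = 1505/3.
Change in quantity: 1505/3 − 450 = 155/3.

Δq = 155/3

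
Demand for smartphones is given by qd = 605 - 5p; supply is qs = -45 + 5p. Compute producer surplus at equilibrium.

Producer surplus = 7840

Equilibrium: 605 - 5p = -45 + 5p gives p* = 65, q* = 280.
Supply starts at p = 9 (where qs = 0).
PS = ½(65 − 9)(280) = 7840.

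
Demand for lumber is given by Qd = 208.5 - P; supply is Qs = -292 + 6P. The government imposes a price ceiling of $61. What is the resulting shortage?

Shortage = 73.5

Equilibrium price would be P* = 71.5, so the ceiling at 61 binds.
At P = 61: Qd = 208.5 − 1(61) = 147.5, Qs = -292 + 6(61) = 74.
Shortage = 147.5 − 74 = 73.5.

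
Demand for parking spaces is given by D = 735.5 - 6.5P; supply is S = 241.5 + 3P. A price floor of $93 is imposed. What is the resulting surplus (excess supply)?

Surplus = 389.5

Equilibrium price would be P* = 52, so the floor at 93 binds.
At P = 93: D = 131, S = 520.5.
Surplus = 520.5 − 131 = 389.5.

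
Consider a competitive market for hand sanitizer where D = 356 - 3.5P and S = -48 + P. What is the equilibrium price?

P* = 808/9

Set D = S: 356 - 3.5P = -48 + P.
404 = 4.5P, so P* = 808/9.
Q* = 356 − 3.5(808/9) = 376/9.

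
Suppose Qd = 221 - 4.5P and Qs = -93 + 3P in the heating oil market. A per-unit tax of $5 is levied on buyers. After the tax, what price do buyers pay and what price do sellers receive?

Pre-tax equilibrium: P* = 628/15, Q* = 32.6.
Tax on buyers shifts demand to Qd = 221 − 4.5(P + 5) = 198.5 - 4.5P.
198.5 - 4.5P = -93 + 3P gives seller price Ps = 583/15; buyers pay Pb = 583/15 + 5 = 658/15.
New quantity: Q = 221 − 4.5(658/15) = 23.6.

Buyers pay 658/15, sellers receive 583/15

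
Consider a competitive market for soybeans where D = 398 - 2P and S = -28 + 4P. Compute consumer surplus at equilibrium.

Equilibrium: 398 - 2P = -28 + 4P gives P* = 71, Q* = 256.
Demand choke price (D = 0): P = 199.
CS = ½(199 − 71)(256) = 16384.

Consumer surplus = 16384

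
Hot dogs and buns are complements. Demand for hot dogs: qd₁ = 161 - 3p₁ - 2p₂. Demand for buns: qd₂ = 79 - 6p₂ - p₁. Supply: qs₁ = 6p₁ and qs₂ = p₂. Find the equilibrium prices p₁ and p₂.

p₁ = 969/61, p₂ = 550/61

Market 1: 161 - 3p₁ - 2p₂ = 6p₁ → 9p₁ + 2p₂ = 161.
Market 2: 7p₂ + p₁ = 79.
Eliminating p₂: 7×(1) − 2×(2) gives 61p₁ = 969, so p₁ = 969/61.
Back-substitute into (2): p₂ = (79 − 1×969/61) / 7 = 550/61.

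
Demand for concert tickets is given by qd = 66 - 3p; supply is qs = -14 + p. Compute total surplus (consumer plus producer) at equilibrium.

Equilibrium: 66 - 3p = -14 + p gives p* = 20, q* = 6.
Demand choke price: p = 22; supply starts at p = 14.
CS = ½(22 − 20)(6) = 6; PS = ½(20 − 14)(6) = 18.

Total surplus = 24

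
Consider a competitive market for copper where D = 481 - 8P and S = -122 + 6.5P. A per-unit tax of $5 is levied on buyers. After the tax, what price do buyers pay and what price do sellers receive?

Buyers pay 1271/29, sellers receive 1126/29

Pre-tax equilibrium: P* = 1206/29, Q* = 4301/29.
Tax on buyers shifts demand to D = 481 − 8(P + 5) = 441 - 8P.
441 - 8P = -122 + 6.5P gives seller price Ps = 1126/29; buyers pay Pb = 1126/29 + 5 = 1271/29.
New quantity: Q = 481 − 8(1271/29) = 3781/29.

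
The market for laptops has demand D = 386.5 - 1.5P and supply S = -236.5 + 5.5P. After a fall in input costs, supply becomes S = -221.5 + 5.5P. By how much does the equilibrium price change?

ΔP = -15/7

Original equilibrium: P* = 89, Q* = 253.
New equilibrium: 386.5 - 1.5P = -221.5 + 5.5P, so 608 = 7P and P' = 608/7; Q' = 386.5 − 1.5(608/7) = 3587/14.
Change in price: 608/7 − 89 = -15/7.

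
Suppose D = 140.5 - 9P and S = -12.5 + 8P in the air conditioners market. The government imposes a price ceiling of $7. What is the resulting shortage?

Equilibrium price would be P* = 9, so the ceiling at 7 binds.
At P = 7: D = 140.5 − 9(7) = 77.5, S = -12.5 + 8(7) = 43.5.
Shortage = 77.5 − 43.5 = 34.

Shortage = 34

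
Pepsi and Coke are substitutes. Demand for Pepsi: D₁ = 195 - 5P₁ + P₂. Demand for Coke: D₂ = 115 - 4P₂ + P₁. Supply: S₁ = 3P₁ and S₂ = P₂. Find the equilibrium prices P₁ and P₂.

P₁ = 1090/39, P₂ = 1115/39

Market 1: 195 - 5P₁ + P₂ = 3P₁ → 8P₁ - P₂ = 195.
Market 2: 5P₂ - P₁ = 115.
Eliminating P₂: 5×(1) + 1×(2) gives 39P₁ = 1090, so P₁ = 1090/39.
Back-substitute into (2): P₂ = (115 + 1×1090/39) / 5 = 1115/39.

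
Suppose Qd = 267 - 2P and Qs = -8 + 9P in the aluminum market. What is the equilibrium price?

Set Qd = Qs: 267 - 2P = -8 + 9P.
275 = 11P, so P* = 25.
Q* = 267 − 2(25) = 217.

P* = 25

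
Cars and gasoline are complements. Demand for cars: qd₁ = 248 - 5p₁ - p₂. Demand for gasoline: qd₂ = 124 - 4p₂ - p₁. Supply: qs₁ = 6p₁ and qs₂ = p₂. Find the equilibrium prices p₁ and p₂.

Market 1: 248 - 5p₁ - p₂ = 6p₁ → 11p₁ + p₂ = 248.
Market 2: 5p₂ + p₁ = 124.
Eliminating p₂: 5×(1) − 1×(2) gives 54p₁ = 1116, so p₁ = 62/3.
Back-substitute into (2): p₂ = (124 − 1×62/3) / 5 = 62/3.

p₁ = 62/3, p₂ = 62/3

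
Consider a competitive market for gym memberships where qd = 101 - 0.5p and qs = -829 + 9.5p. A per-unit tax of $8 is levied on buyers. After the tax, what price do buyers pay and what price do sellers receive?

Buyers pay $100.6, sellers receive $92.6

Pre-tax equilibrium: p* = 93, q* = 54.5.
Tax on buyers shifts demand to qd = 101 − 0.5(p + 8) = 97 - 0.5p.
97 - 0.5p = -829 + 9.5p gives seller price ps = 92.6; buyers pay pb = 92.6 + 8 = 100.6.
New quantity: q = 101 − 0.5(100.6) = 50.7.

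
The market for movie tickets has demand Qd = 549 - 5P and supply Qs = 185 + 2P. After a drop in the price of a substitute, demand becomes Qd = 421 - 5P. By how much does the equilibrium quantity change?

ΔQ = -256/7

Original equilibrium: P* = 52, Q* = 289.
New equilibrium: 421 - 5P = 185 + 2P, so 236 = 7P and P' = 236/7; Q' = 421 − 5(236/7) = 1767/7.
Change in quantity: 1767/7 − 289 = -256/7.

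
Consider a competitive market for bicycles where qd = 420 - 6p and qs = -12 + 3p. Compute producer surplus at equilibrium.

Equilibrium: 420 - 6p = -12 + 3p gives p* = 48, q* = 132.
Supply starts at p = 4 (where qs = 0).
PS = ½(48 − 4)(132) = 2904.

Producer surplus = 2904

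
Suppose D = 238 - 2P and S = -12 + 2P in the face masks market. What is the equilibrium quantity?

Set D = S: 238 - 2P = -12 + 2P.
250 = 4P, so P* = 62.5.
Q* = 238 − 2(62.5) = 113.

Q* = 113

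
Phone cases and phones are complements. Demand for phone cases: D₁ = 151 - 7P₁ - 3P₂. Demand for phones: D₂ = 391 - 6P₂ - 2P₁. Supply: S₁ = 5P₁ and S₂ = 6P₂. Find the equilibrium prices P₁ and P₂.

P₁ = 213/46, P₂ = 2195/69

Market 1: 151 - 7P₁ - 3P₂ = 5P₁ → 12P₁ + 3P₂ = 151.
Market 2: 12P₂ + 2P₁ = 391.
Eliminating P₂: 12×(1) − 3×(2) gives 138P₁ = 639, so P₁ = 213/46.
Back-substitute into (2): P₂ = (391 − 2×213/46) / 12 = 2195/69.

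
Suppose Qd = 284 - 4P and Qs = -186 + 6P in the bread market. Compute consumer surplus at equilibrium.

Equilibrium: 284 - 4P = -186 + 6P gives P* = 47, Q* = 96.
Demand choke price (Qd = 0): P = 71.
CS = ½(71 − 47)(96) = 1152.

Consumer surplus = 1152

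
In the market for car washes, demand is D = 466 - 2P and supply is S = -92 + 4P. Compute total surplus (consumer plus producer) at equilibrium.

Total surplus = 29400

Equilibrium: 466 - 2P = -92 + 4P gives P* = 93, Q* = 280.
Demand choke price: P = 233; supply starts at P = 23.
CS = ½(233 − 93)(280) = 19600; PS = ½(93 − 23)(280) = 9800.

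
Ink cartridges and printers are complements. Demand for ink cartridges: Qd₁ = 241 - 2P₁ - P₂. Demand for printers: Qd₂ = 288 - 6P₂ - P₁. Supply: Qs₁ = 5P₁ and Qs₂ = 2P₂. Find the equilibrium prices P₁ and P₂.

P₁ = 328/11, P₂ = 355/11

Market 1: 241 - 2P₁ - P₂ = 5P₁ → 7P₁ + P₂ = 241.
Market 2: 8P₂ + P₁ = 288.
Eliminating P₂: 8×(1) − 1×(2) gives 55P₁ = 1640, so P₁ = 328/11.
Back-substitute into (2): P₂ = (288 − 1×328/11) / 8 = 355/11.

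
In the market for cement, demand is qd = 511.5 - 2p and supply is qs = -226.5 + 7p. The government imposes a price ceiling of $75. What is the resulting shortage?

Equilibrium price would be p* = 82, so the ceiling at 75 binds.
At p = 75: qd = 511.5 − 2(75) = 361.5, qs = -226.5 + 7(75) = 298.5.
Shortage = 361.5 − 298.5 = 63.

Shortage = 63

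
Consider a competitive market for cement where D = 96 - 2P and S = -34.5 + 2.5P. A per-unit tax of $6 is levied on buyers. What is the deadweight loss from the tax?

Deadweight loss = 20

Pre-tax equilibrium: P* = 29, Q* = 38.
Tax on buyers shifts demand to D = 96 − 2(P + 6) = 84 - 2P.
84 - 2P = -34.5 + 2.5P gives seller price Ps = 79/3; buyers pay Pb = 79/3 + 6 = 97/3.
New quantity: Q = 96 − 2(97/3) = 94/3.
DWL = ½ × 6 × (38 − 94/3) = 20.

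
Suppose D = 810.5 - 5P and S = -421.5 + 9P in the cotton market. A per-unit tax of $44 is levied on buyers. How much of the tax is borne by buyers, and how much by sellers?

Pre-tax equilibrium: P* = 88, Q* = 370.5.
Tax on buyers shifts demand to D = 810.5 − 5(P + 44) = 590.5 - 5P.
590.5 - 5P = -421.5 + 9P gives seller price Ps = 506/7; buyers pay Pb = 506/7 + 44 = 814/7.
New quantity: Q = 810.5 − 5(814/7) = 3207/14.
Buyer burden = 814/7 − 88 = 198/7; seller burden = 88 − 506/7 = 110/7.

Buyers bear 198/7, sellers bear 110/7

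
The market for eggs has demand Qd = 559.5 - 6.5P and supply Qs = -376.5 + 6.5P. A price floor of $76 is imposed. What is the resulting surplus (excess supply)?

Equilibrium price would be P* = 72, so the floor at 76 binds.
At P = 76: Qd = 65.5, Qs = 117.5.
Surplus = 117.5 − 65.5 = 52.

Surplus = 52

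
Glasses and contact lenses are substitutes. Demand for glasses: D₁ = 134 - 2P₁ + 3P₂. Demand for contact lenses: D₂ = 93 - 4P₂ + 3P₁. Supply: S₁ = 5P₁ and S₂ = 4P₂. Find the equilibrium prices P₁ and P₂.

P₁ = 1351/47, P₂ = 1053/47

Market 1: 134 - 2P₁ + 3P₂ = 5P₁ → 7P₁ - 3P₂ = 134.
Market 2: 8P₂ - 3P₁ = 93.
Eliminating P₂: 8×(1) + 3×(2) gives 47P₁ = 1351, so P₁ = 1351/47.
Back-substitute into (2): P₂ = (93 + 3×1351/47) / 8 = 1053/47.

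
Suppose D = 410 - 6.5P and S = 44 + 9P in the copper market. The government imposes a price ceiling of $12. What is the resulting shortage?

Shortage = 180

Equilibrium price would be P* = 732/31, so the ceiling at 12 binds.
At P = 12: D = 410 − 6.5(12) = 332, S = 44 + 9(12) = 152.
Shortage = 332 − 152 = 180.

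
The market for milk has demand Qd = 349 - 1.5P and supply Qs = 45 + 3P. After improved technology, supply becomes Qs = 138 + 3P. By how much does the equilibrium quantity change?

ΔQ = 31

Original equilibrium: P* = 608/9, Q* = 743/3.
New equilibrium: 349 - 1.5P = 138 + 3P, so 211 = 4.5P and P' = 422/9; Q' = 349 − 1.5(422/9) = 836/3.
Change in quantity: 836/3 − 743/3 = 31.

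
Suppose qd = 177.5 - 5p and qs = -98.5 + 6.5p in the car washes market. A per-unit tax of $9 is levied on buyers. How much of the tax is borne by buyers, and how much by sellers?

Buyers bear 117/23, sellers bear 90/23

Pre-tax equilibrium: p* = 24, q* = 57.5.
Tax on buyers shifts demand to qd = 177.5 − 5(p + 9) = 132.5 - 5p.
132.5 - 5p = -98.5 + 6.5p gives seller price ps = 462/23; buyers pay pb = 462/23 + 9 = 669/23.
New quantity: q = 177.5 − 5(669/23) = 1475/46.
Buyer burden = 669/23 − 24 = 117/23; seller burden = 24 − 462/23 = 90/23.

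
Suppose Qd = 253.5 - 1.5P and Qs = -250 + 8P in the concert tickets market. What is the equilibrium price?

Set Qd = Qs: 253.5 - 1.5P = -250 + 8P.
503.5 = 9.5P, so P* = 53.
Q* = 253.5 − 1.5(53) = 174.

P* = 53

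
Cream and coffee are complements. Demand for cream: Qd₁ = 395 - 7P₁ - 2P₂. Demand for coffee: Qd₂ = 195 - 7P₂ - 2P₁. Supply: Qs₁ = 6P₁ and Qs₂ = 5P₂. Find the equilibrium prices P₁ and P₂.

P₁ = 2175/76, P₂ = 1745/152

Market 1: 395 - 7P₁ - 2P₂ = 6P₁ → 13P₁ + 2P₂ = 395.
Market 2: 12P₂ + 2P₁ = 195.
Eliminating P₂: 12×(1) − 2×(2) gives 152P₁ = 4350, so P₁ = 2175/76.
Back-substitute into (2): P₂ = (195 − 2×2175/76) / 12 = 1745/152.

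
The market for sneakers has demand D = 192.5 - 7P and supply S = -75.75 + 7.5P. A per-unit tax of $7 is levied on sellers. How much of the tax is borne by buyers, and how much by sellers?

Pre-tax equilibrium: P* = 18.5, Q* = 63.
Tax on sellers shifts supply to S = -75.75 + 7.5(P − 7) = -128.25 + 7.5P.
192.5 - 7P = -128.25 + 7.5P gives buyer price Pb = 1283/58; sellers receive Ps = 1283/58 − 7 = 877/58.
New quantity: Q = 192.5 − 7(1283/58) = 1092/29.
Buyer burden = 1283/58 − 18.5 = 105/29; seller burden = 18.5 − 877/58 = 98/29.

Buyers bear 105/29, sellers bear 98/29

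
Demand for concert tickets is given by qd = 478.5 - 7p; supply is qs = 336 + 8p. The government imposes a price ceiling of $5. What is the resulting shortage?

Shortage = 67.5

Equilibrium price would be p* = 9.5, so the ceiling at 5 binds.
At p = 5: qd = 478.5 − 7(5) = 443.5, qs = 336 + 8(5) = 376.
Shortage = 443.5 − 376 = 67.5.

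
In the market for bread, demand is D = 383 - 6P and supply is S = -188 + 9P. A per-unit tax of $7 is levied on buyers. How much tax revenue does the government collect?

Tax revenue = 905.8

Pre-tax equilibrium: P* = 571/15, Q* = 154.6.
Tax on buyers shifts demand to D = 383 − 6(P + 7) = 341 - 6P.
341 - 6P = -188 + 9P gives seller price Ps = 529/15; buyers pay Pb = 529/15 + 7 = 634/15.
New quantity: Q = 383 − 6(634/15) = 129.4.
Revenue = 7 × 129.4 = 905.8.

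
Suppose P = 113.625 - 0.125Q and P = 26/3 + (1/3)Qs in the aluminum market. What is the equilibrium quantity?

Q* = 229

Set the two price expressions equal: 113.625 - 0.125Q = 26/3 + (1/3)Q.
2519/24 = (11/24)Q, so Q* = 229.
P* = 113.625 − (0.125)(229) = 85.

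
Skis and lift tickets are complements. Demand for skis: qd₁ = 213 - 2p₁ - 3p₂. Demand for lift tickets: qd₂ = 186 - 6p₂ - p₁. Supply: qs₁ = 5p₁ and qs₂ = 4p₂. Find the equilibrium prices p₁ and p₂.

p₁ = 1572/67, p₂ = 1089/67

Market 1: 213 - 2p₁ - 3p₂ = 5p₁ → 7p₁ + 3p₂ = 213.
Market 2: 10p₂ + p₁ = 186.
Eliminating p₂: 10×(1) − 3×(2) gives 67p₁ = 1572, so p₁ = 1572/67.
Back-substitute into (2): p₂ = (186 − 1×1572/67) / 10 = 1089/67.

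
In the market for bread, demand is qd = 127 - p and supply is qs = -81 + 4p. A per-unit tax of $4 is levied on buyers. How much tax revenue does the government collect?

Tax revenue = 328.8

Pre-tax equilibrium: p* = 41.6, q* = 85.4.
Tax on buyers shifts demand to qd = 127 − 1(p + 4) = 123 - p.
123 - p = -81 + 4p gives seller price ps = 40.8; buyers pay pb = 40.8 + 4 = 44.8.
New quantity: q = 127 − 1(44.8) = 82.2.
Revenue = 4 × 82.2 = 328.8.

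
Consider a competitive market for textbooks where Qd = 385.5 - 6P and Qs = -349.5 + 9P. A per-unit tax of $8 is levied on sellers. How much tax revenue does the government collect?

Pre-tax equilibrium: P* = 49, Q* = 91.5.
Tax on sellers shifts supply to Qs = -349.5 + 9(P − 8) = -421.5 + 9P.
385.5 - 6P = -421.5 + 9P gives buyer price Pb = 53.8; sellers receive Ps = 53.8 − 8 = 45.8.
New quantity: Q = 385.5 − 6(53.8) = 62.7.
Revenue = 8 × 62.7 = 501.6.

Tax revenue = 501.6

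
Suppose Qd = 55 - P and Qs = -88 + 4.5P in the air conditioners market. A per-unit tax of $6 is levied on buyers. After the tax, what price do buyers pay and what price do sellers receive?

Pre-tax equilibrium: P* = 26, Q* = 29.
Tax on buyers shifts demand to Qd = 55 − 1(P + 6) = 49 - P.
49 - P = -88 + 4.5P gives seller price Ps = 274/11; buyers pay Pb = 274/11 + 6 = 340/11.
New quantity: Q = 55 − 1(340/11) = 265/11.

Buyers pay 340/11, sellers receive 274/11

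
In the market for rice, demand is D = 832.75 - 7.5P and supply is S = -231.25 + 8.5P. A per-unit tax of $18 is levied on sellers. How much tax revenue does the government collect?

Pre-tax equilibrium: P* = 66.5, Q* = 334.
Tax on sellers shifts supply to S = -231.25 + 8.5(P − 18) = -384.25 + 8.5P.
832.75 - 7.5P = -384.25 + 8.5P gives buyer price Pb = 76.0625; sellers receive Ps = 76.0625 − 18 = 58.0625.
New quantity: Q = 832.75 − 7.5(76.0625) = 262.28125.
Revenue = 18 × 262.28125 = 4721.0625.

Tax revenue = 4721.0625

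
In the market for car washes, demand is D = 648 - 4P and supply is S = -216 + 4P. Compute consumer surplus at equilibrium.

Consumer surplus = 5832

Equilibrium: 648 - 4P = -216 + 4P gives P* = 108, Q* = 216.
Demand choke price (D = 0): P = 162.
CS = ½(162 − 108)(216) = 5832.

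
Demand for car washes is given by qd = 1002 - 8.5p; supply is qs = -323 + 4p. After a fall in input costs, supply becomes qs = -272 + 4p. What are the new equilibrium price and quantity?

Original equilibrium: p* = 106, q* = 101.
New equilibrium: 1002 - 8.5p = -272 + 4p, so 1274 = 12.5p and p' = 101.92; q' = 1002 − 8.5(101.92) = 135.68.

p' = 101.92, q' = 135.68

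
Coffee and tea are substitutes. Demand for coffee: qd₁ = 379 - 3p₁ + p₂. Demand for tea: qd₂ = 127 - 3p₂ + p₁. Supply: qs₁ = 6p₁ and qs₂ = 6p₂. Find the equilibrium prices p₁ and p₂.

p₁ = 44.225, p₂ = 19.025

Market 1: 379 - 3p₁ + p₂ = 6p₁ → 9p₁ - p₂ = 379.
Market 2: 9p₂ - p₁ = 127.
Eliminating p₂: 9×(1) + 1×(2) gives 80p₁ = 3538, so p₁ = 44.225.
Back-substitute into (2): p₂ = (127 + 1×44.225) / 9 = 19.025.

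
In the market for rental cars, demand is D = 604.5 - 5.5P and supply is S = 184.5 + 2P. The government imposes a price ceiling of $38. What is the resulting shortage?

Equilibrium price would be P* = 56, so the ceiling at 38 binds.
At P = 38: D = 604.5 − 5.5(38) = 395.5, S = 184.5 + 2(38) = 260.5.
Shortage = 395.5 − 260.5 = 135.

Shortage = 135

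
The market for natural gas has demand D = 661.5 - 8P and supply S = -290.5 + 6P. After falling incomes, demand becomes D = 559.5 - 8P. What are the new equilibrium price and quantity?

P' = 425/7, Q' = 1033/14

Original equilibrium: P* = 68, Q* = 117.5.
New equilibrium: 559.5 - 8P = -290.5 + 6P, so 850 = 14P and P' = 425/7; Q' = 559.5 − 8(425/7) = 1033/14.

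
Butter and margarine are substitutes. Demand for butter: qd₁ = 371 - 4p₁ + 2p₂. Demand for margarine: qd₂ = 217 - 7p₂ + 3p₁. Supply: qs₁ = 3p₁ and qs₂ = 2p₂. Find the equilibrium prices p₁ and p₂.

p₁ = 3773/57, p₂ = 2632/57

Market 1: 371 - 4p₁ + 2p₂ = 3p₁ → 7p₁ - 2p₂ = 371.
Market 2: 9p₂ - 3p₁ = 217.
Eliminating p₂: 9×(1) + 2×(2) gives 57p₁ = 3773, so p₁ = 3773/57.
Back-substitute into (2): p₂ = (217 + 3×3773/57) / 9 = 2632/57.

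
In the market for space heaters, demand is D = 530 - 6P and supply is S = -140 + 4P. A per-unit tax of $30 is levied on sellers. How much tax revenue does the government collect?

Tax revenue = 1680

Pre-tax equilibrium: P* = 67, Q* = 128.
Tax on sellers shifts supply to S = -140 + 4(P − 30) = -260 + 4P.
530 - 6P = -260 + 4P gives buyer price Pb = 79; sellers receive Ps = 79 − 30 = 49.
New quantity: Q = 530 − 6(79) = 56.
Revenue = 30 × 56 = 1680.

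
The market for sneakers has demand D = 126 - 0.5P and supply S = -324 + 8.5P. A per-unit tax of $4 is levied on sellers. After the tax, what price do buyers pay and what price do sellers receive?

Buyers pay 484/9, sellers receive 448/9

Pre-tax equilibrium: P* = 50, Q* = 101.
Tax on sellers shifts supply to S = -324 + 8.5(P − 4) = -358 + 8.5P.
126 - 0.5P = -358 + 8.5P gives buyer price Pb = 484/9; sellers receive Ps = 484/9 − 4 = 448/9.
New quantity: Q = 126 − 0.5(484/9) = 892/9.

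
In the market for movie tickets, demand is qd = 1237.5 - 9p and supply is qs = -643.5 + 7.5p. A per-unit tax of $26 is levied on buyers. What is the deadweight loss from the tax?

Pre-tax equilibrium: p* = 114, q* = 211.5.
Tax on buyers shifts demand to qd = 1237.5 − 9(p + 26) = 1003.5 - 9p.
1003.5 - 9p = -643.5 + 7.5p gives seller price ps = 1098/11; buyers pay pb = 1098/11 + 26 = 1384/11.
New quantity: q = 1237.5 − 9(1384/11) = 2313/22.
DWL = ½ × 26 × (211.5 − 2313/22) = 15210/11.

Deadweight loss = 15210/11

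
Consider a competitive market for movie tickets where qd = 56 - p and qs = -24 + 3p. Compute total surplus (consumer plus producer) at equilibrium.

Equilibrium: 56 - p = -24 + 3p gives p* = 20, q* = 36.
Demand choke price: p = 56; supply starts at p = 8.
CS = ½(56 − 20)(36) = 648; PS = ½(20 − 8)(36) = 216.

Total surplus = 864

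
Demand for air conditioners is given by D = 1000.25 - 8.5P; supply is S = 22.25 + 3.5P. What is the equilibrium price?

P* = 81.5

Set D = S: 1000.25 - 8.5P = 22.25 + 3.5P.
978 = 12P, so P* = 81.5.
Q* = 1000.25 − 8.5(81.5) = 307.5.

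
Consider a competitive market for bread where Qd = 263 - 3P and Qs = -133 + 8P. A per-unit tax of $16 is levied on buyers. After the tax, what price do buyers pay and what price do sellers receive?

Buyers pay 524/11, sellers receive 348/11

Pre-tax equilibrium: P* = 36, Q* = 155.
Tax on buyers shifts demand to Qd = 263 − 3(P + 16) = 215 - 3P.
215 - 3P = -133 + 8P gives seller price Ps = 348/11; buyers pay Pb = 348/11 + 16 = 524/11.
New quantity: Q = 263 − 3(524/11) = 1321/11.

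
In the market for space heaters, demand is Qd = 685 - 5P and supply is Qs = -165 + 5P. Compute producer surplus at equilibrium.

Producer surplus = 6760

Equilibrium: 685 - 5P = -165 + 5P gives P* = 85, Q* = 260.
Supply starts at P = 33 (where Qs = 0).
PS = ½(85 − 33)(260) = 6760.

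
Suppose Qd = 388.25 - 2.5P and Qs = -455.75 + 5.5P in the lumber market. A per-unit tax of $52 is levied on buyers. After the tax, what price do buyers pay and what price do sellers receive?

Buyers pay $141.25, sellers receive $89.25

Pre-tax equilibrium: P* = 105.5, Q* = 124.5.
Tax on buyers shifts demand to Qd = 388.25 − 2.5(P + 52) = 258.25 - 2.5P.
258.25 - 2.5P = -455.75 + 5.5P gives seller price Ps = 89.25; buyers pay Pb = 89.25 + 52 = 141.25.
New quantity: Q = 388.25 − 2.5(141.25) = 35.125.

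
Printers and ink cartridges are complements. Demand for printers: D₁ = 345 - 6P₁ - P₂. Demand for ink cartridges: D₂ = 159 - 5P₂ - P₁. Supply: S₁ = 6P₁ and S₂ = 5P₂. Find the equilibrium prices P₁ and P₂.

Market 1: 345 - 6P₁ - P₂ = 6P₁ → 12P₁ + P₂ = 345.
Market 2: 10P₂ + P₁ = 159.
Eliminating P₂: 10×(1) − 1×(2) gives 119P₁ = 3291, so P₁ = 3291/119.
Back-substitute into (2): P₂ = (159 − 1×3291/119) / 10 = 1563/119.

P₁ = 3291/119, P₂ = 1563/119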